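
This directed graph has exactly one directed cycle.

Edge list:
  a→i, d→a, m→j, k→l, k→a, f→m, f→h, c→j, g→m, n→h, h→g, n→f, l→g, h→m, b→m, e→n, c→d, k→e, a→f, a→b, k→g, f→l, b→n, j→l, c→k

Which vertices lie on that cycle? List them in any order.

g, j, l, m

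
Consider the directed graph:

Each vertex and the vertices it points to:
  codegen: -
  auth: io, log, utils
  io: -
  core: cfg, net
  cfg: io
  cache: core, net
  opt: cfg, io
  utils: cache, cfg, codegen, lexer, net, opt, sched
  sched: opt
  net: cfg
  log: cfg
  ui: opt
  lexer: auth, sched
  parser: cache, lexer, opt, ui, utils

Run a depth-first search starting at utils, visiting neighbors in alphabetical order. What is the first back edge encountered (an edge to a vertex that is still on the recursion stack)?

auth→utils

DFS from utils (visiting neighbors in alphabetical order); mark gray on enter, black on exit:
utils gray
  cache gray
    core gray
      cfg gray
        io gray
        io black
      cfg black
      net gray
        net→cfg: cfg black — skip
      net black
    core black
    cache→net: net black — skip
  cache black
  utils→cfg: cfg black — skip
  codegen gray
  codegen black
  lexer gray
    auth gray
      auth→io: io black — skip
      log gray
        log→cfg: cfg black — skip
      log black
      auth→utils: utils is gray → back edge
First back edge: auth → utils.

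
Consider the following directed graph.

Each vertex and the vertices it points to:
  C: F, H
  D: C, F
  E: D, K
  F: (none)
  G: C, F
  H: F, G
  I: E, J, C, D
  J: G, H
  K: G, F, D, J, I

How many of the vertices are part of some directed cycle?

6

A vertex is on a directed cycle iff it belongs to a strongly connected component of size ≥ 2 (or has a self-loop).
The vertices on cycles are {C, E, G, H, I, K} — 6 in total.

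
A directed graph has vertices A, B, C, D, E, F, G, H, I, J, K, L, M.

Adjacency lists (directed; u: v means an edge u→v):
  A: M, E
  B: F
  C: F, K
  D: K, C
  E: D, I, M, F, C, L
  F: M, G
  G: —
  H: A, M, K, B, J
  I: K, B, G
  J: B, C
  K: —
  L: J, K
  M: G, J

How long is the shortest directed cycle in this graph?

For each vertex v, BFS finds the shortest path from v back to v.
The shortest such closed walk is M → J → C → F → M, length 4.

4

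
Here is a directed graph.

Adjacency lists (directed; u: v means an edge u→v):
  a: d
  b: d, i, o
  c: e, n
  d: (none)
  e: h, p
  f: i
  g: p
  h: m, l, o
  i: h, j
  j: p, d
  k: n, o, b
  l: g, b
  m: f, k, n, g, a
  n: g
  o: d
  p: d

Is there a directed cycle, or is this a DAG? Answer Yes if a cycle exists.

Yes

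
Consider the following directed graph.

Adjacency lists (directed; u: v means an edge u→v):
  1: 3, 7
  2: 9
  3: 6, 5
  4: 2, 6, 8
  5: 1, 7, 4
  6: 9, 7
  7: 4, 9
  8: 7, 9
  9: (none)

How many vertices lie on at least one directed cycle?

7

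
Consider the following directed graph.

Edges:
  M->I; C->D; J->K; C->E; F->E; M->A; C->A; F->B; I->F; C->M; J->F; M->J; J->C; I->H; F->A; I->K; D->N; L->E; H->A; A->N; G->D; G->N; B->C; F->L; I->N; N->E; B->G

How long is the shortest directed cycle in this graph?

For each vertex v, BFS finds the shortest path from v back to v.
The shortest such closed walk is M → J → C → M, length 3.

3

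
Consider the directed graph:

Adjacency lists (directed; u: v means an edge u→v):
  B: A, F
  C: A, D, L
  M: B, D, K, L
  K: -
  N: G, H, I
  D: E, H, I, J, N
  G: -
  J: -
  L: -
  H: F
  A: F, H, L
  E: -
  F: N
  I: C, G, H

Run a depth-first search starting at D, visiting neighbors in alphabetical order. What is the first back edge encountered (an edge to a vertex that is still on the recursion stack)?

N->H

DFS from D (visiting neighbors in alphabetical order); mark gray on enter, black on exit:
D gray
  E gray
  E black
  H gray
    F gray
      N gray
        G gray
        G black
        N→H: H is gray → back edge
First back edge: N → H.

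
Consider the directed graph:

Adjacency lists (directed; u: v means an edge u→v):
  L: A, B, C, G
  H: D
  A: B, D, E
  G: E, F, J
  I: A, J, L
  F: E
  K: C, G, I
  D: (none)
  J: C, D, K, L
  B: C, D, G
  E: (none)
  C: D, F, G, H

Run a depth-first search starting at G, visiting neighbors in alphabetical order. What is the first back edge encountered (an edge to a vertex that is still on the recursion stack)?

DFS from G (visiting neighbors in alphabetical order); mark gray on enter, black on exit:
G gray
  E gray
  E black
  F gray
    F→E: E black — skip
  F black
  J gray
    C gray
      D gray
      D black
      C→F: F black — skip
      C→G: G is gray → back edge
First back edge: C → G.

C→G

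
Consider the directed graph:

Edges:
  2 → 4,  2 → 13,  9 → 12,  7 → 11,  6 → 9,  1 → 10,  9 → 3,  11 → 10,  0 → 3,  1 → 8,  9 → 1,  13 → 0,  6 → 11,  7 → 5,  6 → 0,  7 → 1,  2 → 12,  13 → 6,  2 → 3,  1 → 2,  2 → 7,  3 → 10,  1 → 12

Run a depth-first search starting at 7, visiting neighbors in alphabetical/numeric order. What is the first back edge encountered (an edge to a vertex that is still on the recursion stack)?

DFS from 7 (visiting neighbors in alphabetical/numeric order); mark gray on enter, black on exit:
7 gray
  1 gray
    2 gray
      3 gray
        10 gray
        10 black
      3 black
      4 gray
      4 black
      2→7: 7 is gray → back edge
First back edge: 2 → 7.

2->7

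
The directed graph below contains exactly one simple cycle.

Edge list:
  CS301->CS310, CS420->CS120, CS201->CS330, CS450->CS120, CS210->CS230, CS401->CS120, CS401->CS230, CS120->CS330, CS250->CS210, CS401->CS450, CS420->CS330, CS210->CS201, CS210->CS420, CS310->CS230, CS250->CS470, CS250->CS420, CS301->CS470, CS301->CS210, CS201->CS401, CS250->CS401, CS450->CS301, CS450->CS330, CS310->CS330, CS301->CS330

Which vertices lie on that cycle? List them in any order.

DFS with gray/black marking from CS210:
CS210 gray
  CS230 gray
  CS230 black
  CS201 gray
    CS401 gray
      CS401→CS230: CS230 black — skip
      CS120 gray
        CS330 gray
        CS330 black
      CS120 black
      CS450 gray
        CS301 gray
          CS301→CS330: CS330 black — skip
          CS310 gray
            CS310→CS230: CS230 black — skip
            CS310→CS330: CS330 black — skip
          CS310 black
          CS470 gray
          CS470 black
          CS301→CS210: CS210 is gray → back edge
Back edge closes the cycle CS210 → CS201 → CS401 → CS450 → CS301 → CS210; its vertices are {CS201, CS210, CS301, CS401, CS450}.

CS201, CS210, CS301, CS401, CS450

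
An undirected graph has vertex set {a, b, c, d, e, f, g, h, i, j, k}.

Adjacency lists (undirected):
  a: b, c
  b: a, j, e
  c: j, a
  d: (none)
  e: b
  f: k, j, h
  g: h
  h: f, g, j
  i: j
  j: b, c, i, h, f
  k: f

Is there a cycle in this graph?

Yes

DFS, tracking each vertex's parent; an edge to a visited non-parent vertex closes a cycle.
Start from h:
visit h (parent –)
  visit f (parent h)
    visit k (parent f)
      k–f: parent, skip
    visit j (parent f)
      visit b (parent j)
        visit a (parent b)
          a–b: parent, skip
          visit c (parent a)
            c–j: j visited and ≠ parent → cycle
Cycle: j – b – a – c – j.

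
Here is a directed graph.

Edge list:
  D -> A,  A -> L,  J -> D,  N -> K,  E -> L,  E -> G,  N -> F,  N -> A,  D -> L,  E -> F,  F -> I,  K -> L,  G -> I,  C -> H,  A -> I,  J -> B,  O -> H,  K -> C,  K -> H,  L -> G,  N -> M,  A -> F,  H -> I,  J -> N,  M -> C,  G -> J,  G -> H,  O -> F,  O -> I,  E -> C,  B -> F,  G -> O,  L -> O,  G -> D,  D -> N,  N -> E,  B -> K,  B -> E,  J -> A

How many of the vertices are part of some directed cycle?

9

A vertex is on a directed cycle iff it belongs to a strongly connected component of size ≥ 2 (or has a self-loop).
The vertices on cycles are {A, B, D, E, G, J, K, L, N} — 9 in total.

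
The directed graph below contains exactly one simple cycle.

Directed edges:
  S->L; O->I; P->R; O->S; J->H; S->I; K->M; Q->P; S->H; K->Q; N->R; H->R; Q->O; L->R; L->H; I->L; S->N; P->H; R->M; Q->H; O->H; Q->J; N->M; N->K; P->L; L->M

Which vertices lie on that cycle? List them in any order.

K, N, O, Q, S

DFS with gray/black marking from K:
K gray
  M gray
  M black
  Q gray
    H gray
      R gray
        R→M: M black — skip
      R black
    H black
    P gray
      P→H: H black — skip
      L gray
        L→R: R black — skip
        L→H: H black — skip
        L→M: M black — skip
      L black
      P→R: R black — skip
    P black
    O gray
      O→H: H black — skip
      I gray
        I→L: L black — skip
      I black
      S gray
        N gray
          N→K: K is gray → back edge
Back edge closes the cycle K → Q → O → S → N → K; its vertices are {K, N, O, Q, S}.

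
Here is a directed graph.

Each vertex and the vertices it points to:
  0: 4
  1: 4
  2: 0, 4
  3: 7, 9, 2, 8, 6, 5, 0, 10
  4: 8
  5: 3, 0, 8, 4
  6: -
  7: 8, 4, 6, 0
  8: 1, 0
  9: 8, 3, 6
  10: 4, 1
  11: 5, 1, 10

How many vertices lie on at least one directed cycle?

7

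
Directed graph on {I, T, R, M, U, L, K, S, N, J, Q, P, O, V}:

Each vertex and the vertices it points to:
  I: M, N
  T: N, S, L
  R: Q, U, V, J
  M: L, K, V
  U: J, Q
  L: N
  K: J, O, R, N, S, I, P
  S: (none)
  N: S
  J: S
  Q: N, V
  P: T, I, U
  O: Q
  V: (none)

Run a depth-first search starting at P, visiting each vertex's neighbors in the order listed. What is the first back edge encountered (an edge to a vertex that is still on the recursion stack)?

K->I

DFS from P (visiting each vertex's neighbors in the order listed); mark gray on enter, black on exit:
P gray
  T gray
    N gray
      S gray
      S black
    N black
    T→S: S black — skip
    L gray
      L→N: N black — skip
    L black
  T black
  I gray
    M gray
      M→L: L black — skip
      K gray
        J gray
          J→S: S black — skip
        J black
        O gray
          Q gray
            Q→N: N black — skip
            V gray
            V black
          Q black
        O black
        R gray
          R→Q: Q black — skip
          U gray
            U→J: J black — skip
            U→Q: Q black — skip
          U black
          R→V: V black — skip
          R→J: J black — skip
        R black
        K→N: N black — skip
        K→S: S black — skip
        K→I: I is gray → back edge
First back edge: K → I.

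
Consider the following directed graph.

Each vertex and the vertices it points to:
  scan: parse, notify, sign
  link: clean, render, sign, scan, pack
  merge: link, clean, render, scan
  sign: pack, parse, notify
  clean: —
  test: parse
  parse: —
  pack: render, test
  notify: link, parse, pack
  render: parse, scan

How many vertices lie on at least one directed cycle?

A vertex is on a directed cycle iff it belongs to a strongly connected component of size ≥ 2 (or has a self-loop).
The vertices on cycles are {link, pack, scan, sign, notify, render} — 6 in total.

6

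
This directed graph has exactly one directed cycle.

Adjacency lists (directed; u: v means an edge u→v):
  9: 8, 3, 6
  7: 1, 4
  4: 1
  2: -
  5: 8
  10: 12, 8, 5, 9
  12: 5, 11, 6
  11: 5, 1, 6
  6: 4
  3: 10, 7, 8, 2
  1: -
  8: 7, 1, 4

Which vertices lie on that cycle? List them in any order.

3, 9, 10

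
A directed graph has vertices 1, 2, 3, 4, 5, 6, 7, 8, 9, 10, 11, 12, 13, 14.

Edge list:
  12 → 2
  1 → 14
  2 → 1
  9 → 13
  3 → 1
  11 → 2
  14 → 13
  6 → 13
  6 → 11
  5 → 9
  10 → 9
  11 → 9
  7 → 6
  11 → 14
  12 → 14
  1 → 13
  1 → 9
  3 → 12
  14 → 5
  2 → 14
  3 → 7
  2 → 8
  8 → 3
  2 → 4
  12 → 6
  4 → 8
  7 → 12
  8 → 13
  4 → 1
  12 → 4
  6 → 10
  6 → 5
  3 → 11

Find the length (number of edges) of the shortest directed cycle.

4

For each vertex v, BFS finds the shortest path from v back to v.
The shortest such closed walk is 3 → 11 → 2 → 8 → 3, length 4.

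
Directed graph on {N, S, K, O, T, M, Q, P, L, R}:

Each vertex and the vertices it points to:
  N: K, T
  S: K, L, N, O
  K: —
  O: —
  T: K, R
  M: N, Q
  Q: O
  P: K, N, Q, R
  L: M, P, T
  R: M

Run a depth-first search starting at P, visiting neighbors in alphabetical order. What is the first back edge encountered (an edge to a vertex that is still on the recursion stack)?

M→N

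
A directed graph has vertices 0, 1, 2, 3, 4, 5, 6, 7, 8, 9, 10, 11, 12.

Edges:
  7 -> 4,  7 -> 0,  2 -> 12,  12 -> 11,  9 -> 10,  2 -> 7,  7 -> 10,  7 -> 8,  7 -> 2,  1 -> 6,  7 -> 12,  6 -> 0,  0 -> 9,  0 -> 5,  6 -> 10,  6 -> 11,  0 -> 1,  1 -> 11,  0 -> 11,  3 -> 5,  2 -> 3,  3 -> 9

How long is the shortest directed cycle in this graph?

For each vertex v, BFS finds the shortest path from v back to v.
The shortest such closed walk is 2 → 7 → 2, length 2.

2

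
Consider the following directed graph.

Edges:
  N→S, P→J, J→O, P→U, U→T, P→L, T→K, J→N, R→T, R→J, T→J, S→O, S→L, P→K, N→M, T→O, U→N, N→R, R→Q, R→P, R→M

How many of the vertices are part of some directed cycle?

6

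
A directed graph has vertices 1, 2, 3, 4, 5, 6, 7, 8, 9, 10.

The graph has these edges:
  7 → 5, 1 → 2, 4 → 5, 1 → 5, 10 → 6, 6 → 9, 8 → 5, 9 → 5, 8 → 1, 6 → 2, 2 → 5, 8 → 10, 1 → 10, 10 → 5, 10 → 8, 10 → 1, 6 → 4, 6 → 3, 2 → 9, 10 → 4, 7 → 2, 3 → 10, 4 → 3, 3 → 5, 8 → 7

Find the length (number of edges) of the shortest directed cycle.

2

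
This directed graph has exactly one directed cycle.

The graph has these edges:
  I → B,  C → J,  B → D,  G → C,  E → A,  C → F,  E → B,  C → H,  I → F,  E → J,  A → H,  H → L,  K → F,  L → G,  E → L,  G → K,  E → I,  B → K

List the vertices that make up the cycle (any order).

C, G, H, L

DFS with gray/black marking from L:
L gray
  G gray
    C gray
      H gray
        H→L: L is gray → back edge
Back edge closes the cycle L → G → C → H → L; its vertices are {C, G, H, L}.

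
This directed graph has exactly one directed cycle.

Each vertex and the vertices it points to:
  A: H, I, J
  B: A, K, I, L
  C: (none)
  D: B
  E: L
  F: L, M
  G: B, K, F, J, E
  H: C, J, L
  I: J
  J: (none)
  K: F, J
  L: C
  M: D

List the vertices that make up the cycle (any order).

DFS with gray/black marking from B:
B gray
  A gray
    H gray
      C gray
      C black
      J gray
      J black
      L gray
        L→C: C black — skip
      L black
    H black
    I gray
      I→J: J black — skip
    I black
    A→J: J black — skip
  A black
  K gray
    F gray
      F→L: L black — skip
      M gray
        D gray
          D→B: B is gray → back edge
Back edge closes the cycle B → K → F → M → D → B; its vertices are {B, D, F, K, M}.

B, D, F, K, M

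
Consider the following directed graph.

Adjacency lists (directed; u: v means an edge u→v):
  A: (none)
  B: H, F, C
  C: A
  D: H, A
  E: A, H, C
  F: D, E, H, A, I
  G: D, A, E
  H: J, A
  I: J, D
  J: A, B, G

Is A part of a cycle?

No

A lies on a cycle iff there is a path from A back to itself.
Exploring from A, it never reaches itself; equivalently, its strongly connected component is a singleton.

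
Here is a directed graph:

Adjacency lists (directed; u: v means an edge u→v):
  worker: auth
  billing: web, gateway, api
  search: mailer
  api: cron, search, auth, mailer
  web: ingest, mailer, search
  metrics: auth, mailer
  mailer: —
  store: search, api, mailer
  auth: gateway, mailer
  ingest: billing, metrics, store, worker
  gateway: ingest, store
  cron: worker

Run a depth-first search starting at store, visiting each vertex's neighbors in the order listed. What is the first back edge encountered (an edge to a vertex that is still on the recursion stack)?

web->ingest

DFS from store (visiting each vertex's neighbors in the order listed); mark gray on enter, black on exit:
store gray
  search gray
    mailer gray
    mailer black
  search black
  api gray
    cron gray
      worker gray
        auth gray
          gateway gray
            ingest gray
              billing gray
                web gray
                  web→ingest: ingest is gray → back edge
First back edge: web → ingest.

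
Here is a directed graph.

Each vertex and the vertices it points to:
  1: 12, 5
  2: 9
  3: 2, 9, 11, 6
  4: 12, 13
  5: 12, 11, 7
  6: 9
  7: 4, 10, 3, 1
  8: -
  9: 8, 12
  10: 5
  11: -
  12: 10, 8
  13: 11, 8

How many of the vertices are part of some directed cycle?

10

A vertex is on a directed cycle iff it belongs to a strongly connected component of size ≥ 2 (or has a self-loop).
The vertices on cycles are {1, 2, 3, 4, 5, 6, 7, 9, 10, 12} — 10 in total.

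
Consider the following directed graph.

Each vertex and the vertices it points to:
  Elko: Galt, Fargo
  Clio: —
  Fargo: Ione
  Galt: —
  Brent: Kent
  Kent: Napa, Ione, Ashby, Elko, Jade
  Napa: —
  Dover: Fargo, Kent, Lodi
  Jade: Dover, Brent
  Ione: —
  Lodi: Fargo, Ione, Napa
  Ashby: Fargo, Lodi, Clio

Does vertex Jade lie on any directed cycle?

Jade is on a cycle iff Jade can reach itself via ≥1 edge.
Jade → Dover → Kent → Jade — yes.

Yes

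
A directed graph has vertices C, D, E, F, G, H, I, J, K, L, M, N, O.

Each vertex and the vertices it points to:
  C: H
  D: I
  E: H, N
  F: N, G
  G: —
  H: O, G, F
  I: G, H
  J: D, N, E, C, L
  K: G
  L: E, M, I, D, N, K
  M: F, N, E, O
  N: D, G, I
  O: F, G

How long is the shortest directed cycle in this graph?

4

For each vertex v, BFS finds the shortest path from v back to v.
The shortest such closed walk is N → I → H → F → N, length 4.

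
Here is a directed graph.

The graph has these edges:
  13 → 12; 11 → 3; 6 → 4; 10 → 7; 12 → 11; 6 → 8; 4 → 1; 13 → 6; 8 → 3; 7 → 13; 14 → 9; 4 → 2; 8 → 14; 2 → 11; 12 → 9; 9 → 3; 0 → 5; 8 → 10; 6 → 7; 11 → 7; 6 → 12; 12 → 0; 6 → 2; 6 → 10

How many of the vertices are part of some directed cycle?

A vertex is on a directed cycle iff it belongs to a strongly connected component of size ≥ 2 (or has a self-loop).
The vertices on cycles are {2, 4, 6, 7, 8, 10, 11, 12, 13} — 9 in total.

9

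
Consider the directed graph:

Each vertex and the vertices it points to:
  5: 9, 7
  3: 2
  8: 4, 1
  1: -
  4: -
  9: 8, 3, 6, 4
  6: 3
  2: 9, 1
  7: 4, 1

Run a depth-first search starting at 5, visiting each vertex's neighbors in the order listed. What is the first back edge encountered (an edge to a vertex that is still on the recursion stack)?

DFS from 5 (visiting each vertex's neighbors in the order listed); mark gray on enter, black on exit:
5 gray
  9 gray
    8 gray
      4 gray
      4 black
      1 gray
      1 black
    8 black
    3 gray
      2 gray
        2→9: 9 is gray → back edge
First back edge: 2 → 9.

2->9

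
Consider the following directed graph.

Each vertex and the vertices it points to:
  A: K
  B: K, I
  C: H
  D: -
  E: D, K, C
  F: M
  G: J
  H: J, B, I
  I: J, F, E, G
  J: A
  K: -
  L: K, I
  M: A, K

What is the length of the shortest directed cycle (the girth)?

4

For each vertex v, BFS finds the shortest path from v back to v.
The shortest such closed walk is I → E → C → H → I, length 4.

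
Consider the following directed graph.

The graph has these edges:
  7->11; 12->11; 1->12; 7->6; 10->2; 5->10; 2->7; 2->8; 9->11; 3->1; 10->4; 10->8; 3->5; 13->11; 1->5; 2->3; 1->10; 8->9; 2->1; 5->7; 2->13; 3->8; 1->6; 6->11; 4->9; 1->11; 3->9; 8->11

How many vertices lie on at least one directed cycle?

5

A vertex is on a directed cycle iff it belongs to a strongly connected component of size ≥ 2 (or has a self-loop).
The vertices on cycles are {1, 2, 3, 5, 10} — 5 in total.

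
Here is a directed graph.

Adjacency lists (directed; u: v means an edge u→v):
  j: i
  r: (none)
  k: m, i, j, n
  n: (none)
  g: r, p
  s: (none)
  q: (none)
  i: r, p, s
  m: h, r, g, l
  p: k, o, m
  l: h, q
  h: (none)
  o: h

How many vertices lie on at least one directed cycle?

6

A vertex is on a directed cycle iff it belongs to a strongly connected component of size ≥ 2 (or has a self-loop).
The vertices on cycles are {g, i, j, k, m, p} — 6 in total.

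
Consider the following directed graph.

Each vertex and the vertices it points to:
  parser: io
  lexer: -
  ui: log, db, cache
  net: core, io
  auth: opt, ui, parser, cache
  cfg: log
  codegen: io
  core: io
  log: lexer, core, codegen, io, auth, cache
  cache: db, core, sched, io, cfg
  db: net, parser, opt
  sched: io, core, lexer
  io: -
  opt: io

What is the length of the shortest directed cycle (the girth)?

For each vertex v, BFS finds the shortest path from v back to v.
The shortest such closed walk is ui → log → auth → ui, length 3.

3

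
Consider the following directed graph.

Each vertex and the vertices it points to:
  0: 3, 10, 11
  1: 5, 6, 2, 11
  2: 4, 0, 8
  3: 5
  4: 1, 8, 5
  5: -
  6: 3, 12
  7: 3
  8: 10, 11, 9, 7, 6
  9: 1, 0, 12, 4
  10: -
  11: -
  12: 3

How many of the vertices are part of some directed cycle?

A vertex is on a directed cycle iff it belongs to a strongly connected component of size ≥ 2 (or has a self-loop).
The vertices on cycles are {1, 2, 4, 8, 9} — 5 in total.

5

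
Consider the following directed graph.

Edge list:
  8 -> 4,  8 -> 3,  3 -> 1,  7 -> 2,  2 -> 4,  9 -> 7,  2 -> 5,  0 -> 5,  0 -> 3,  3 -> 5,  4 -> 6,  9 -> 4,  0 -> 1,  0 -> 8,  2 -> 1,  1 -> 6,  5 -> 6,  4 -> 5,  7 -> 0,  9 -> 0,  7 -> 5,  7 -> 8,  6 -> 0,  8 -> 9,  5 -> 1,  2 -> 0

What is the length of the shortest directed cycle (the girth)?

3

For each vertex v, BFS finds the shortest path from v back to v.
The shortest such closed walk is 9 → 7 → 8 → 9, length 3.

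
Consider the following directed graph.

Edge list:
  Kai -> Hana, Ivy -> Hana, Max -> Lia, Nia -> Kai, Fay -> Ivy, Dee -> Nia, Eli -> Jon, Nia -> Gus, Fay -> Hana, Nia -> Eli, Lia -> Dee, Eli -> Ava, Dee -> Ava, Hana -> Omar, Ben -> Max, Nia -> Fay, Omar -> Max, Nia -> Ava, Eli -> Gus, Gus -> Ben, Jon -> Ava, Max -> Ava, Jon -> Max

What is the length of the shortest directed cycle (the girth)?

6

For each vertex v, BFS finds the shortest path from v back to v.
The shortest such closed walk is Lia → Dee → Nia → Eli → Jon → Max → Lia, length 6.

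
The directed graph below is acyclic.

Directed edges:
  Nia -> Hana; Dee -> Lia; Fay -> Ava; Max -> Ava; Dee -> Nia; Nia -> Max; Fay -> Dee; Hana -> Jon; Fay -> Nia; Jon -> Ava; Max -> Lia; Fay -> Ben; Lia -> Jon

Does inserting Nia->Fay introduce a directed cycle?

Adding Nia→Fay creates a cycle iff Fay can already reach Nia.
Path from Fay: Fay → Nia.
So Fay → … → Nia → Fay is a cycle.

Yes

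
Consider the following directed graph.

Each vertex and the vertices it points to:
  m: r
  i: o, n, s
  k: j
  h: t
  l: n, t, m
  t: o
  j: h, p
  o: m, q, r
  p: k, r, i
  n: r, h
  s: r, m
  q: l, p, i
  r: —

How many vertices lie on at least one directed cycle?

A vertex is on a directed cycle iff it belongs to a strongly connected component of size ≥ 2 (or has a self-loop).
The vertices on cycles are {h, i, j, k, l, n, o, p, q, t} — 10 in total.

10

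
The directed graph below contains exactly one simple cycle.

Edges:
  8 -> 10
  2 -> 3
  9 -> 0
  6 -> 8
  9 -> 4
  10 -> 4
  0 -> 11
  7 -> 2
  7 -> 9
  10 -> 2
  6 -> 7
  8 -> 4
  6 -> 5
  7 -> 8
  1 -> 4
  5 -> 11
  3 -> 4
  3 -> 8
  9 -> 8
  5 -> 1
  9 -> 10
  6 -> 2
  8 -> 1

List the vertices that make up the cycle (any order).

DFS with gray/black marking from 8:
8 gray
  10 gray
    2 gray
      3 gray
        3→8: 8 is gray → back edge
Back edge closes the cycle 8 → 10 → 2 → 3 → 8; its vertices are {2, 3, 8, 10}.

2, 3, 8, 10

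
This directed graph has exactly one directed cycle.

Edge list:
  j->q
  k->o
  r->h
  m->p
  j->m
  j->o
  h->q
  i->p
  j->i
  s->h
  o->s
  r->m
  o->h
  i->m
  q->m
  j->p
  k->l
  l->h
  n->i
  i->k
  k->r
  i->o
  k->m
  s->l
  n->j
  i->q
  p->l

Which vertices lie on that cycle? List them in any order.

h, l, m, p, q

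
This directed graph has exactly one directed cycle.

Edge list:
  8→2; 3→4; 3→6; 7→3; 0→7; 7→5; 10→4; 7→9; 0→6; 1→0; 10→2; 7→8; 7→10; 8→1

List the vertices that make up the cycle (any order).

DFS with gray/black marking from 0:
0 gray
  6 gray
  6 black
  7 gray
    9 gray
    9 black
    10 gray
      2 gray
      2 black
      4 gray
      4 black
    10 black
    5 gray
    5 black
    3 gray
      3→6: 6 black — skip
      3→4: 4 black — skip
    3 black
    8 gray
      1 gray
        1→0: 0 is gray → back edge
Back edge closes the cycle 0 → 7 → 8 → 1 → 0; its vertices are {0, 1, 7, 8}.

0, 1, 7, 8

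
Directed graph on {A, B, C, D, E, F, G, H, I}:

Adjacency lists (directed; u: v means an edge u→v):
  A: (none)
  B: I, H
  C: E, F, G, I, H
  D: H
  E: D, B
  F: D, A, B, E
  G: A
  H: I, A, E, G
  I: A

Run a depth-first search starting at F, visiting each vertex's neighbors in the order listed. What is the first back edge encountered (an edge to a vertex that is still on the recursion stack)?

E→D

DFS from F (visiting each vertex's neighbors in the order listed); mark gray on enter, black on exit:
F gray
  D gray
    H gray
      I gray
        A gray
        A black
      I black
      H→A: A black — skip
      E gray
        E→D: D is gray → back edge
First back edge: E → D.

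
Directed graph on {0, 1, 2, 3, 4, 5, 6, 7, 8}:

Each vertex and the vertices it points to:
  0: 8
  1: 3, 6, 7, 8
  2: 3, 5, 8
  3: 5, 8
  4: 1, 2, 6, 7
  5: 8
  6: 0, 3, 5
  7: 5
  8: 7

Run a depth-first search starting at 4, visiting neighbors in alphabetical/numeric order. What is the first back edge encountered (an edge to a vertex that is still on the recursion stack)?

7->5

DFS from 4 (visiting neighbors in alphabetical/numeric order); mark gray on enter, black on exit:
4 gray
  1 gray
    3 gray
      5 gray
        8 gray
          7 gray
            7→5: 5 is gray → back edge
First back edge: 7 → 5.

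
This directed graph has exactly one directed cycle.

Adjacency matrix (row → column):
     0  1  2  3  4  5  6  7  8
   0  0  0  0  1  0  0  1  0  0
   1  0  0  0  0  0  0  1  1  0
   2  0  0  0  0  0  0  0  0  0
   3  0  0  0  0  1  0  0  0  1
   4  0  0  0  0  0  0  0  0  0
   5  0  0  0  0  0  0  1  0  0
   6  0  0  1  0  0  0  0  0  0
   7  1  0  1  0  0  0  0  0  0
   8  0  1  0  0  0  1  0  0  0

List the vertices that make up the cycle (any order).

DFS with gray/black marking from 3:
3 gray
  4 gray
  4 black
  8 gray
    5 gray
      6 gray
        2 gray
        2 black
      6 black
    5 black
    1 gray
      1→6: 6 black — skip
      7 gray
        0 gray
          0→3: 3 is gray → back edge
Back edge closes the cycle 3 → 8 → 1 → 7 → 0 → 3; its vertices are {0, 1, 3, 7, 8}.

0, 1, 3, 7, 8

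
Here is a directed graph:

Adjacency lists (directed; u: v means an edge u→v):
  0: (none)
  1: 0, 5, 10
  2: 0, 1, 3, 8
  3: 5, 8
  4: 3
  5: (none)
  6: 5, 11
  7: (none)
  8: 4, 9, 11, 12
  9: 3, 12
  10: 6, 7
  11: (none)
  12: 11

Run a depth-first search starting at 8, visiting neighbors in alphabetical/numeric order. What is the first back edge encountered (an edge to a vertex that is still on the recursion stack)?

DFS from 8 (visiting neighbors in alphabetical/numeric order); mark gray on enter, black on exit:
8 gray
  4 gray
    3 gray
      5 gray
      5 black
      3→8: 8 is gray → back edge
First back edge: 3 → 8.

3→8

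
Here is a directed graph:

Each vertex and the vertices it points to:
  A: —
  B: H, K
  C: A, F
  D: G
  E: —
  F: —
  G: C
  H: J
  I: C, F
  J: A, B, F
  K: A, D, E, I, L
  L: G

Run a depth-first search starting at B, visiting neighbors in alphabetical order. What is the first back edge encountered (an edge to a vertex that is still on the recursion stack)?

J->B

DFS from B (visiting neighbors in alphabetical order); mark gray on enter, black on exit:
B gray
  H gray
    J gray
      A gray
      A black
      J→B: B is gray → back edge
First back edge: J → B.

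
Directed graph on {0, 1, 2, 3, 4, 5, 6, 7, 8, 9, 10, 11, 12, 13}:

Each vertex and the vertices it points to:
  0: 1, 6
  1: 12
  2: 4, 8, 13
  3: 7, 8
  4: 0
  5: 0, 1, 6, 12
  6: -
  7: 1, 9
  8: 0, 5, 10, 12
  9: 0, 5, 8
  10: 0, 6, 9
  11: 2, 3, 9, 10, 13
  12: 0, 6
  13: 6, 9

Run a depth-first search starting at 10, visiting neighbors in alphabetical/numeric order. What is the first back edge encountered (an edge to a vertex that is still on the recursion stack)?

12->0

DFS from 10 (visiting neighbors in alphabetical/numeric order); mark gray on enter, black on exit:
10 gray
  0 gray
    1 gray
      12 gray
        12→0: 0 is gray → back edge
First back edge: 12 → 0.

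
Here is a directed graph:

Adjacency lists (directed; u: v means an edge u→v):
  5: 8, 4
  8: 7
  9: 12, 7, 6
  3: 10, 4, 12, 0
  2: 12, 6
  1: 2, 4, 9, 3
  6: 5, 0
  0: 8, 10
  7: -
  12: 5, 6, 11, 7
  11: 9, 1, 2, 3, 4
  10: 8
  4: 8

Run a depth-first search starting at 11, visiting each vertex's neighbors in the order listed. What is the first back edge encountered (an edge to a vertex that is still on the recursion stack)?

DFS from 11 (visiting each vertex's neighbors in the order listed); mark gray on enter, black on exit:
11 gray
  9 gray
    12 gray
      5 gray
        8 gray
          7 gray
          7 black
        8 black
        4 gray
          4→8: 8 black — skip
        4 black
      5 black
      6 gray
        6→5: 5 black — skip
        0 gray
          0→8: 8 black — skip
          10 gray
            10→8: 8 black — skip
          10 black
        0 black
      6 black
      12→11: 11 is gray → back edge
First back edge: 12 → 11.

12→11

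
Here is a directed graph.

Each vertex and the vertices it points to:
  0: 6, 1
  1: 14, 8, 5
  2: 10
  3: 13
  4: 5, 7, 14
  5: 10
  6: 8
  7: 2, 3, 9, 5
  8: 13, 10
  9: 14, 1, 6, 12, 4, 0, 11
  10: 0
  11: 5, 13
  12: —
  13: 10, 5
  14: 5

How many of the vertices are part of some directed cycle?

11

A vertex is on a directed cycle iff it belongs to a strongly connected component of size ≥ 2 (or has a self-loop).
The vertices on cycles are {0, 1, 4, 5, 6, 7, 8, 9, 10, 13, 14} — 11 in total.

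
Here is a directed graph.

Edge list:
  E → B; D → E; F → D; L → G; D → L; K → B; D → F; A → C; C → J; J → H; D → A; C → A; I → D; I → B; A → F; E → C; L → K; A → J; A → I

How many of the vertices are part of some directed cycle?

6

A vertex is on a directed cycle iff it belongs to a strongly connected component of size ≥ 2 (or has a self-loop).
The vertices on cycles are {A, C, D, E, F, I} — 6 in total.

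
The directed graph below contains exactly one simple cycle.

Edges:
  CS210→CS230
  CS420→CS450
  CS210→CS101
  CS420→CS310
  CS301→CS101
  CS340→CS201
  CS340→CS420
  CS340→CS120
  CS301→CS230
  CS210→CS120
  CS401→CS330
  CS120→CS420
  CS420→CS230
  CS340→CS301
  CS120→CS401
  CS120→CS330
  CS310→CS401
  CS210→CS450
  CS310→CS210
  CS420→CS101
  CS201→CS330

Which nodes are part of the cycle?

CS120, CS210, CS310, CS420

DFS with gray/black marking from CS120:
CS120 gray
  CS401 gray
    CS330 gray
    CS330 black
  CS401 black
  CS420 gray
    CS310 gray
      CS310→CS401: CS401 black — skip
      CS210 gray
        CS101 gray
        CS101 black
        CS230 gray
        CS230 black
        CS450 gray
        CS450 black
        CS210→CS120: CS120 is gray → back edge
Back edge closes the cycle CS120 → CS420 → CS310 → CS210 → CS120; its vertices are {CS120, CS210, CS310, CS420}.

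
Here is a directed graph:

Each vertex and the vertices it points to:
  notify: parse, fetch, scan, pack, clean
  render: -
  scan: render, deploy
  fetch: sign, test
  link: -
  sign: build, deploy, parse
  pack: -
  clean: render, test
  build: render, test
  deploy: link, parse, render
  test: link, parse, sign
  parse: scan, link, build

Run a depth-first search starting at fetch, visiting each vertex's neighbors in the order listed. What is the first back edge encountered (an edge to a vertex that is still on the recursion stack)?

DFS from fetch (visiting each vertex's neighbors in the order listed); mark gray on enter, black on exit:
fetch gray
  sign gray
    build gray
      render gray
      render black
      test gray
        link gray
        link black
        parse gray
          scan gray
            scan→render: render black — skip
            deploy gray
              deploy→link: link black — skip
              deploy→parse: parse is gray → back edge
First back edge: deploy → parse.

deploy→parse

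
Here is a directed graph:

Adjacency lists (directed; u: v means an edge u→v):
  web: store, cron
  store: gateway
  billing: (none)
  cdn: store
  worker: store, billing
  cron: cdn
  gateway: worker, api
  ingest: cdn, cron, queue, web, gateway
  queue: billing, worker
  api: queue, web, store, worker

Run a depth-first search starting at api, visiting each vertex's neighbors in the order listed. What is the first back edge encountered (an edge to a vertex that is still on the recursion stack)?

gateway->worker

DFS from api (visiting each vertex's neighbors in the order listed); mark gray on enter, black on exit:
api gray
  queue gray
    billing gray
    billing black
    worker gray
      store gray
        gateway gray
          gateway→worker: worker is gray → back edge
First back edge: gateway → worker.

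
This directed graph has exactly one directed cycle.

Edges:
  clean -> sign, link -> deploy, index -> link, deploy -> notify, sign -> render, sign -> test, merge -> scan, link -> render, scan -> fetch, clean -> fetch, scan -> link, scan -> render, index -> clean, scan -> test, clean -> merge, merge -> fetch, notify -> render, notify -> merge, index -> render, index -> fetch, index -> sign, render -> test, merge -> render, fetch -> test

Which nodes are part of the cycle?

DFS with gray/black marking from link:
link gray
  render gray
    test gray
    test black
  render black
  deploy gray
    notify gray
      notify→render: render black — skip
      merge gray
        scan gray
          fetch gray
            fetch→test: test black — skip
          fetch black
          scan→link: link is gray → back edge
Back edge closes the cycle link → deploy → notify → merge → scan → link; its vertices are {link, scan, merge, deploy, notify}.

link, scan, merge, deploy, notify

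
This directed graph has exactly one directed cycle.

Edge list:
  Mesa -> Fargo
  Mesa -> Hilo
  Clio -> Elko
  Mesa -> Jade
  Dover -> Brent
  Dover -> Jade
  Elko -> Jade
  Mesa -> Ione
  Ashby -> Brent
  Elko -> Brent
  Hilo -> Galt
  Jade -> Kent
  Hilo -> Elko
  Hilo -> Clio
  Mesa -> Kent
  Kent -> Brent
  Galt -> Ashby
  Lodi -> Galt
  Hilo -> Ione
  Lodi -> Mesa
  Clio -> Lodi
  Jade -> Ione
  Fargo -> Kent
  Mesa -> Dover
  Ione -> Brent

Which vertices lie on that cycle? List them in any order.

Clio, Hilo, Lodi, Mesa

DFS with gray/black marking from Mesa:
Mesa gray
  Kent gray
    Brent gray
    Brent black
  Kent black
  Fargo gray
    Fargo→Kent: Kent black — skip
  Fargo black
  Dover gray
    Jade gray
      Jade→Kent: Kent black — skip
      Ione gray
        Ione→Brent: Brent black — skip
      Ione black
    Jade black
    Dover→Brent: Brent black — skip
  Dover black
  Mesa→Jade: Jade black — skip
  Mesa→Ione: Ione black — skip
  Hilo gray
    Hilo→Ione: Ione black — skip
    Galt gray
      Ashby gray
        Ashby→Brent: Brent black — skip
      Ashby black
    Galt black
    Elko gray
      Elko→Brent: Brent black — skip
      Elko→Jade: Jade black — skip
    Elko black
    Clio gray
      Clio→Elko: Elko black — skip
      Lodi gray
        Lodi→Mesa: Mesa is gray → back edge
Back edge closes the cycle Mesa → Hilo → Clio → Lodi → Mesa; its vertices are {Clio, Hilo, Lodi, Mesa}.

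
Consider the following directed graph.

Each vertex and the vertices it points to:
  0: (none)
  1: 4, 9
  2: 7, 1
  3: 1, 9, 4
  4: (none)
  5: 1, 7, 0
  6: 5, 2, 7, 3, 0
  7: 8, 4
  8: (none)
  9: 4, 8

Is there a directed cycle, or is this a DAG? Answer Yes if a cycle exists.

No

DFS with white/gray/black marking, starting from 6:
6 gray
  5 gray
    1 gray
      4 gray
      4 black
      9 gray
        9→4: 4 black — skip
        8 gray
        8 black
      9 black
    1 black
    7 gray
      7→8: 8 black — skip
      7→4: 4 black — skip
    7 black
    0 gray
    0 black
  5 black
  2 gray
    2→7: 7 black — skip
    2→1: 1 black — skip
  2 black
  6→7: 7 black — skip
  3 gray
    3→1: 1 black — skip
    3→9: 9 black — skip
    3→4: 4 black — skip
  3 black
  6→0: 0 black — skip
6 black
Every edge goes to a white or black vertex — no back edge, so the graph is acyclic.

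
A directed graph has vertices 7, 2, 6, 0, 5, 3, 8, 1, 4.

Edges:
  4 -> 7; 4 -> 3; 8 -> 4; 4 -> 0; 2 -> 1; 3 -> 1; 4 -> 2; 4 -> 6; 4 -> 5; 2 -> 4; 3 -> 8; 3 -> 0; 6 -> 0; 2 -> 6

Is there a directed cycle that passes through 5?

5 lies on a cycle iff there is a path from 5 back to itself.
Exploring from 5, it never reaches itself; equivalently, its strongly connected component is a singleton.

No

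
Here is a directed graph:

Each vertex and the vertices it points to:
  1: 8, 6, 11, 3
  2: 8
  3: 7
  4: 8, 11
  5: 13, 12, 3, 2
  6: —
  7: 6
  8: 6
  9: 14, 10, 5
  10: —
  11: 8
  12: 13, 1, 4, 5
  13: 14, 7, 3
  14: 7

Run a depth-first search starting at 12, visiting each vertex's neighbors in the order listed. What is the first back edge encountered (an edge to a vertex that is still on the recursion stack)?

5->12

DFS from 12 (visiting each vertex's neighbors in the order listed); mark gray on enter, black on exit:
12 gray
  13 gray
    14 gray
      7 gray
        6 gray
        6 black
      7 black
    14 black
    13→7: 7 black — skip
    3 gray
      3→7: 7 black — skip
    3 black
  13 black
  1 gray
    8 gray
      8→6: 6 black — skip
    8 black
    1→6: 6 black — skip
    11 gray
      11→8: 8 black — skip
    11 black
    1→3: 3 black — skip
  1 black
  4 gray
    4→8: 8 black — skip
    4→11: 11 black — skip
  4 black
  5 gray
    5→13: 13 black — skip
    5→12: 12 is gray → back edge
First back edge: 5 → 12.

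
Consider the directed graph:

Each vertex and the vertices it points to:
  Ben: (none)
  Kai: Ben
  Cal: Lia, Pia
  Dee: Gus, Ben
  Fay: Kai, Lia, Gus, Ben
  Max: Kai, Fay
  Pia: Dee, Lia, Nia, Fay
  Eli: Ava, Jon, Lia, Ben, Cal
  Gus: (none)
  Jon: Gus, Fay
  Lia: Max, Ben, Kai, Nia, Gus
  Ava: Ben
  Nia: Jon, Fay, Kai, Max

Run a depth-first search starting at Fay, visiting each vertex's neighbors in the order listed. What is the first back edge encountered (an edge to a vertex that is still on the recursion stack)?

Max→Fay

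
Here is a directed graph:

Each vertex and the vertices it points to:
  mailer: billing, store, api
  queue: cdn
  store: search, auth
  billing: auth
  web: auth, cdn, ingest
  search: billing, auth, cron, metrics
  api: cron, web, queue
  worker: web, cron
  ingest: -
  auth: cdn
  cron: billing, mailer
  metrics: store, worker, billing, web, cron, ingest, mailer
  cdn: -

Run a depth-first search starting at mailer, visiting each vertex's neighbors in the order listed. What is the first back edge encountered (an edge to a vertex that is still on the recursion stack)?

cron->mailer

DFS from mailer (visiting each vertex's neighbors in the order listed); mark gray on enter, black on exit:
mailer gray
  billing gray
    auth gray
      cdn gray
      cdn black
    auth black
  billing black
  store gray
    search gray
      search→billing: billing black — skip
      search→auth: auth black — skip
      cron gray
        cron→billing: billing black — skip
        cron→mailer: mailer is gray → back edge
First back edge: cron → mailer.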